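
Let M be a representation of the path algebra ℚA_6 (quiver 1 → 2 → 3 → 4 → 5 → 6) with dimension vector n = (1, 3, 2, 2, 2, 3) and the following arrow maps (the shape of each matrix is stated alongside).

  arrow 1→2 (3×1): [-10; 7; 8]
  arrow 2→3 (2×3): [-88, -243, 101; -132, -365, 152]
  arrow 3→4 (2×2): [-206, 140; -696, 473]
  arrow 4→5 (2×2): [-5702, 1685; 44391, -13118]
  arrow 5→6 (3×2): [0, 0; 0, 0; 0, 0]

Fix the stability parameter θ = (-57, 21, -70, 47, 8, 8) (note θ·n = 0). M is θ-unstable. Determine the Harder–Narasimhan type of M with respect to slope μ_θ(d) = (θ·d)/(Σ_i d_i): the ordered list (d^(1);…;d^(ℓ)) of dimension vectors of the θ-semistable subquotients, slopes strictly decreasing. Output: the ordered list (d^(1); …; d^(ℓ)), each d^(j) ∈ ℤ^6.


Interval decomposition of M: I[1,5], I[2,2], I[2,5], I[6,6]^3.
HN type (ℓ=5): μ^(1)=55/2; μ^(2)=21; μ^(3)=8; μ^(4)=-49/2; μ^(5)=-57

((0, 0, 0, 2, 2, 0); (0, 1, 0, 0, 0, 0); (0, 0, 0, 0, 0, 3); (0, 2, 2, 0, 0, 0); (1, 0, 0, 0, 0, 0))


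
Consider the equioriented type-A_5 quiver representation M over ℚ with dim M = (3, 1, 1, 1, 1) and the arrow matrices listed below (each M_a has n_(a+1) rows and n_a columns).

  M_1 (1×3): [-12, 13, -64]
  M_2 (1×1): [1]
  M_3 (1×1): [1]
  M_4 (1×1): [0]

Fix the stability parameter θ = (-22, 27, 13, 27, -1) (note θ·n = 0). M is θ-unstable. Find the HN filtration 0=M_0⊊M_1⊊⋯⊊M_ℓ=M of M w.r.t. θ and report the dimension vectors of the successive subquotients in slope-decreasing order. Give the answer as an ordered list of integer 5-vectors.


Via rank(M_{q-1}∘⋯∘M_p): M ≅ I[1,1]^2, I[1,4], I[5,5].
μ_θ-semistable layers: μ^(1)=27; μ^(2)=20; μ^(3)=-1; μ^(4)=-22

((0, 0, 0, 1, 0); (0, 1, 1, 0, 0); (0, 0, 0, 0, 1); (3, 0, 0, 0, 0))


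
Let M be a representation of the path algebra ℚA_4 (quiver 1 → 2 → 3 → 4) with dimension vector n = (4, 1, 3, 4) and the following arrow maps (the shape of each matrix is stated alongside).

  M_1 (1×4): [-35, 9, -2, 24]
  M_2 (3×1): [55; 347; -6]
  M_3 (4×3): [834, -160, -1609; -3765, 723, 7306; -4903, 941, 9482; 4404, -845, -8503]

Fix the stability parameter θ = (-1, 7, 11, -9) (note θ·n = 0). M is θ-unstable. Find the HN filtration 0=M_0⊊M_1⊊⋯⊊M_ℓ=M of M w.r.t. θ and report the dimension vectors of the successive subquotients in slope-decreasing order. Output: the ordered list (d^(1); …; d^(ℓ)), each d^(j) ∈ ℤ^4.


Via rank(M_{q-1}∘⋯∘M_p): M ≅ I[1,1]^3, I[1,4], I[3,4]^2, I[4,4].
μ_θ-semistable layers: μ^(1)=3; μ^(2)=1; μ^(3)=-1; μ^(4)=-9

((0, 1, 1, 1); (0, 0, 2, 2); (4, 0, 0, 0); (0, 0, 0, 1))


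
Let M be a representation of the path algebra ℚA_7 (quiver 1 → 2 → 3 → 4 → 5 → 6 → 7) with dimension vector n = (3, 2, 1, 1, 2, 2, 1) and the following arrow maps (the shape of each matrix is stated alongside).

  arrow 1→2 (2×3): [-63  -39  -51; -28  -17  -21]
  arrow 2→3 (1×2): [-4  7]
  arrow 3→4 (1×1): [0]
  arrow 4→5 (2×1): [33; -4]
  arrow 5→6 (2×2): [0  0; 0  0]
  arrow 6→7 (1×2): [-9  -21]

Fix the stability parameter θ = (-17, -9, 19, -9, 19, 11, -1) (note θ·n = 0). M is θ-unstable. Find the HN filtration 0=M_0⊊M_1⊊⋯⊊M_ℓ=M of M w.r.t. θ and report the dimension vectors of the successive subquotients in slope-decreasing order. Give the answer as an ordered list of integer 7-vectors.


Via rank(M_{q-1}∘⋯∘M_p): M ≅ I[1,1], I[1,2], I[1,3], I[4,5], I[5,5], I[6,6], I[6,7].
μ_θ-semistable layers: μ^(1)=19; μ^(2)=11; μ^(3)=5; μ^(4)=-9; μ^(5)=-17

((0, 0, 1, 0, 2, 0, 0); (0, 0, 0, 0, 0, 1, 0); (0, 0, 0, 0, 0, 1, 1); (0, 2, 0, 1, 0, 0, 0); (3, 0, 0, 0, 0, 0, 0))


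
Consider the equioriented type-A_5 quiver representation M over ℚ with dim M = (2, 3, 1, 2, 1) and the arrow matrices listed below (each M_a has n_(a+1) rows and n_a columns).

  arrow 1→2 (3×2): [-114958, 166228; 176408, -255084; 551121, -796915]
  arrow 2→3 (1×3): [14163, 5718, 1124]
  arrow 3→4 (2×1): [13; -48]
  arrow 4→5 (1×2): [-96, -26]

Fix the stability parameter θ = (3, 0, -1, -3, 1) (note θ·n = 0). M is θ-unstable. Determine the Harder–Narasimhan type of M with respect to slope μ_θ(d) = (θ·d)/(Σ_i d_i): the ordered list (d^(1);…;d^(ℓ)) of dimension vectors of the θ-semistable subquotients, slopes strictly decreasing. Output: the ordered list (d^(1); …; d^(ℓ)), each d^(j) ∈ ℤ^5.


Interval decomposition of M: I[1,2], I[1,4], I[2,2], I[4,5].
HN type (ℓ=5): μ^(1)=3/2; μ^(2)=1; μ^(3)=0; μ^(4)=-1/4; μ^(5)=-3

((1, 1, 0, 0, 0); (0, 0, 0, 0, 1); (0, 1, 0, 0, 0); (1, 1, 1, 1, 0); (0, 0, 0, 1, 0))


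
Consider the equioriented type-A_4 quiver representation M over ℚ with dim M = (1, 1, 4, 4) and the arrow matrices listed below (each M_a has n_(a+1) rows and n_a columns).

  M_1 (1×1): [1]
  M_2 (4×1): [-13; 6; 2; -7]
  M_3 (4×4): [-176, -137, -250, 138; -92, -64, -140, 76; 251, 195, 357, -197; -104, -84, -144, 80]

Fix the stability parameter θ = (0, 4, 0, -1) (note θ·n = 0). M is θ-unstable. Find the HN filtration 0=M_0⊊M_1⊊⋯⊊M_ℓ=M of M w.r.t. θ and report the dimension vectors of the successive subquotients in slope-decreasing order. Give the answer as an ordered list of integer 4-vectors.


Barcode: M ≅ I[1,3], I[3,3], I[3,4]^2, I[4,4]^2. HN layers by μ_θ (4 steps, strictly decreasing):
  μ^(1)=2; μ^(2)=0; μ^(3)=-1/2; μ^(4)=-1

((0, 1, 1, 0); (1, 0, 1, 0); (0, 0, 2, 2); (0, 0, 0, 2))


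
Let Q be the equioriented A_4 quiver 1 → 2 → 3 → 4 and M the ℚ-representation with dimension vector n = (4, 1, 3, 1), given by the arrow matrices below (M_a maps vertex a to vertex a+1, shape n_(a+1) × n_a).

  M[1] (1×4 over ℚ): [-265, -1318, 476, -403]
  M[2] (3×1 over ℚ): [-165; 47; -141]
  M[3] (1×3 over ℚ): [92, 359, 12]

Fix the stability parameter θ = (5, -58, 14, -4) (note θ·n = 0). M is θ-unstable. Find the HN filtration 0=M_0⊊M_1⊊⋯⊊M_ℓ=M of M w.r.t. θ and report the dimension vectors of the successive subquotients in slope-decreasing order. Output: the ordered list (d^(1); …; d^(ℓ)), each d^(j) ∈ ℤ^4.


Interval decomposition of M: I[1,1]^3, I[1,4], I[3,3]^2.
HN type (ℓ=3): μ^(1)=14; μ^(2)=5; μ^(3)=-53/2

((0, 0, 2, 0); (3, 0, 1, 1); (1, 1, 0, 0))


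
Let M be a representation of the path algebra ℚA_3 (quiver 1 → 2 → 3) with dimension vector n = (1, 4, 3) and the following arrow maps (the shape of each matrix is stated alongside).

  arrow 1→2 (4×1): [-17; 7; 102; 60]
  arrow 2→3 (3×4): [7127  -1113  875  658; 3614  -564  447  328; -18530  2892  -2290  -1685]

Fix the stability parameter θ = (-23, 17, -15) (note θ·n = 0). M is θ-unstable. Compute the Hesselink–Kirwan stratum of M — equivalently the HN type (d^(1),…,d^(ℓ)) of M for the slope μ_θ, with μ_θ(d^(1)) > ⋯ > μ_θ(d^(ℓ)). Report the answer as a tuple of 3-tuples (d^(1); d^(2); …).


Interval decomposition of M: I[1,3], I[2,2], I[2,3]^2.
HN type (ℓ=3): μ^(1)=17; μ^(2)=1; μ^(3)=-23

((0, 1, 0); (0, 3, 3); (1, 0, 0))


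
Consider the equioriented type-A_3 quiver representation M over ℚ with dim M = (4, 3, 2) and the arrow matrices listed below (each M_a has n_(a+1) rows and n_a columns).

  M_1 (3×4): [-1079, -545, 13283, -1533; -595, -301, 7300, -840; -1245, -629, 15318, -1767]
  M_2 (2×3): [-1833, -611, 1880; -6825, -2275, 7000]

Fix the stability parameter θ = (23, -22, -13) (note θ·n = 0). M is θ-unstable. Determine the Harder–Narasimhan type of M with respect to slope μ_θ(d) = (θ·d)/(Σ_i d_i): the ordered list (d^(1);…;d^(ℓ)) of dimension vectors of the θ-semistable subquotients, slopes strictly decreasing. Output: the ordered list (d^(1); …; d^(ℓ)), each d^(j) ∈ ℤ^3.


Interval decomposition of M: I[1,1], I[1,2]^2, I[1,3], I[3,3].
HN type (ℓ=4): μ^(1)=23; μ^(2)=1/2; μ^(3)=-4; μ^(4)=-13

((1, 0, 0); (2, 2, 0); (1, 1, 1); (0, 0, 1))


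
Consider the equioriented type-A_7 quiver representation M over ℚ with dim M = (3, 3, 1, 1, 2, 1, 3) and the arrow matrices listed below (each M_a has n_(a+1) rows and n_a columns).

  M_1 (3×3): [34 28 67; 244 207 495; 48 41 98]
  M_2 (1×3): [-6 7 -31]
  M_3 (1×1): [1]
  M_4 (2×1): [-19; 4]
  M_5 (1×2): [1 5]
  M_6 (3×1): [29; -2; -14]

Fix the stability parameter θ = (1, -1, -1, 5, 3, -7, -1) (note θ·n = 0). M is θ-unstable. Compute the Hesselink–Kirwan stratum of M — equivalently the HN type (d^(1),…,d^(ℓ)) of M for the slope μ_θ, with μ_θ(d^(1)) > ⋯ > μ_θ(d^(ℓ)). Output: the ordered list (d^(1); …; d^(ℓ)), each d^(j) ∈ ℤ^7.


Interval decomposition of M: I[1,2]^2, I[1,7], I[5,5], I[7,7]^2.
HN type (ℓ=4): μ^(1)=3; μ^(2)=0; μ^(3)=-1/3; μ^(4)=-1

((0, 0, 0, 0, 1, 0, 0); (2, 2, 0, 1, 1, 1, 1); (1, 1, 1, 0, 0, 0, 0); (0, 0, 0, 0, 0, 0, 2))


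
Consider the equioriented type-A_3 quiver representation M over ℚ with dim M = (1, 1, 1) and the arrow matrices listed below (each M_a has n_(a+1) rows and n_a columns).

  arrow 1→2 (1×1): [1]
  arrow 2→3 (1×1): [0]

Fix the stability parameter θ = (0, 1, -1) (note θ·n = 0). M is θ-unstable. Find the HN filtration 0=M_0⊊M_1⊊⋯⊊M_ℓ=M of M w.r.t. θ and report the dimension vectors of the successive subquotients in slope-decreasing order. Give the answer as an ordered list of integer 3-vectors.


Interval decomposition of M: I[1,2], I[3,3].
HN type (ℓ=3): μ^(1)=1; μ^(2)=0; μ^(3)=-1

((0, 1, 0); (1, 0, 0); (0, 0, 1))


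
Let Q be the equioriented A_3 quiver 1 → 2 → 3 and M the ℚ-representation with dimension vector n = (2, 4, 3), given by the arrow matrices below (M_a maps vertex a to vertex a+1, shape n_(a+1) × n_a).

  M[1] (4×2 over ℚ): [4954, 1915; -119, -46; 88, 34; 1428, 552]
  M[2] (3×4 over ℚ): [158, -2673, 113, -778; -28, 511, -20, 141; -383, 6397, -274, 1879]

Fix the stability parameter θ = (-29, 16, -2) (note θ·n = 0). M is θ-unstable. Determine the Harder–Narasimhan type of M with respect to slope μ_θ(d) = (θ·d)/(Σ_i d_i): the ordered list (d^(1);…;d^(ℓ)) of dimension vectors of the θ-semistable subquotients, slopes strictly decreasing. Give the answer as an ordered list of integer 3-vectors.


Interval decomposition of M: I[1,3]^2, I[2,2], I[2,3].
HN type (ℓ=3): μ^(1)=16; μ^(2)=7; μ^(3)=-29

((0, 1, 0); (0, 3, 3); (2, 0, 0))


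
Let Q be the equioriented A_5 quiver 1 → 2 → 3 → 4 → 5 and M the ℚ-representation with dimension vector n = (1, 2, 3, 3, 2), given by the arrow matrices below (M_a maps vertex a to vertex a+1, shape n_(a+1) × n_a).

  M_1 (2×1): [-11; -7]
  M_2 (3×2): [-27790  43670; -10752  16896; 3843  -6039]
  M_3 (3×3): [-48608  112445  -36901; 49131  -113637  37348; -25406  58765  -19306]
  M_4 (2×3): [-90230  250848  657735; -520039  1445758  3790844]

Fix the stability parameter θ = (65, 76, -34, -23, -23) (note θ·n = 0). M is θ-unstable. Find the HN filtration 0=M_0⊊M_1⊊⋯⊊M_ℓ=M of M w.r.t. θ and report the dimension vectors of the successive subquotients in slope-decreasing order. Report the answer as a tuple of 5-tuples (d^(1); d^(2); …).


Via rank(M_{q-1}∘⋯∘M_p): M ≅ I[1,2], I[2,5], I[3,4], I[3,5].
μ_θ-semistable layers: μ^(1)=76; μ^(2)=65; μ^(3)=-1; μ^(4)=-23; μ^(5)=-34

((0, 1, 0, 0, 0); (1, 0, 0, 0, 0); (0, 1, 1, 1, 1); (0, 0, 0, 2, 1); (0, 0, 2, 0, 0))


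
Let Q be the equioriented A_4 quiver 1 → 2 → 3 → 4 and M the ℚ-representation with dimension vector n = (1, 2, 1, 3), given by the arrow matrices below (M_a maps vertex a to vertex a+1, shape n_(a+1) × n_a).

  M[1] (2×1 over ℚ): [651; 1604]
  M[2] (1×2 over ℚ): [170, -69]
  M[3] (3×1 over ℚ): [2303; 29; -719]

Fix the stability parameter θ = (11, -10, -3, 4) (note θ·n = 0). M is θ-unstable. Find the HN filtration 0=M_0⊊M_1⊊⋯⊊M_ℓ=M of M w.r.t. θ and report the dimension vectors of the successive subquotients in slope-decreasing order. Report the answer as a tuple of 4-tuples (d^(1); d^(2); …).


Barcode: M ≅ I[1,4], I[2,2], I[4,4]^2. HN layers by μ_θ (3 steps, strictly decreasing):
  μ^(1)=4; μ^(2)=-2/3; μ^(3)=-10

((0, 0, 0, 3); (1, 1, 1, 0); (0, 1, 0, 0))


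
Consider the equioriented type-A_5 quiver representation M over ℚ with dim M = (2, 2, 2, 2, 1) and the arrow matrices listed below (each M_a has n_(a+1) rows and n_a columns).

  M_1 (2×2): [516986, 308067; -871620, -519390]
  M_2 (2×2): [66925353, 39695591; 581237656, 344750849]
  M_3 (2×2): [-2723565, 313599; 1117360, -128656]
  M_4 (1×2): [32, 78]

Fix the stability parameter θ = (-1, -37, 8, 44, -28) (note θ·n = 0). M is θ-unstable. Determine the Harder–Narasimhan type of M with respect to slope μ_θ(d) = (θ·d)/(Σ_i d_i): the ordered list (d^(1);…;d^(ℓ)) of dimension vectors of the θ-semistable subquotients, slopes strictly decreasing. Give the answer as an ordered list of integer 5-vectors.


Interval decomposition of M: I[1,1], I[1,4], I[2,3], I[4,5].
HN type (ℓ=5): μ^(1)=44; μ^(2)=8; μ^(3)=-1; μ^(4)=-19; μ^(5)=-37

((0, 0, 0, 1, 0); (0, 0, 2, 1, 1); (1, 0, 0, 0, 0); (1, 1, 0, 0, 0); (0, 1, 0, 0, 0))


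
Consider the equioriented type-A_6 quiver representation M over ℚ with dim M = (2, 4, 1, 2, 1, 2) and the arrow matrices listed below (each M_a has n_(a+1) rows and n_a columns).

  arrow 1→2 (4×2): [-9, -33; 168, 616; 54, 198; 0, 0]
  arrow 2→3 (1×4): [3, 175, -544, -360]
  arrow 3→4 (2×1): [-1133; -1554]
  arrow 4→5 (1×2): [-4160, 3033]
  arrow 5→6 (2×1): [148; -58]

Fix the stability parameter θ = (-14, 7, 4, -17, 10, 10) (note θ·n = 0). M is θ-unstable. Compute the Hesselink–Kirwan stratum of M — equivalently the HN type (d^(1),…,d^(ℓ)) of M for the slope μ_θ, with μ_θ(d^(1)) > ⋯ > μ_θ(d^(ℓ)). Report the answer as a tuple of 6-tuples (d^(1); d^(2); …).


Via rank(M_{q-1}∘⋯∘M_p): M ≅ I[1,1], I[1,6], I[2,2]^3, I[4,4], I[6,6].
μ_θ-semistable layers: μ^(1)=10; μ^(2)=7; μ^(3)=-2; μ^(4)=-14; μ^(5)=-17

((0, 0, 0, 0, 1, 2); (0, 3, 0, 0, 0, 0); (0, 1, 1, 1, 0, 0); (2, 0, 0, 0, 0, 0); (0, 0, 0, 1, 0, 0))


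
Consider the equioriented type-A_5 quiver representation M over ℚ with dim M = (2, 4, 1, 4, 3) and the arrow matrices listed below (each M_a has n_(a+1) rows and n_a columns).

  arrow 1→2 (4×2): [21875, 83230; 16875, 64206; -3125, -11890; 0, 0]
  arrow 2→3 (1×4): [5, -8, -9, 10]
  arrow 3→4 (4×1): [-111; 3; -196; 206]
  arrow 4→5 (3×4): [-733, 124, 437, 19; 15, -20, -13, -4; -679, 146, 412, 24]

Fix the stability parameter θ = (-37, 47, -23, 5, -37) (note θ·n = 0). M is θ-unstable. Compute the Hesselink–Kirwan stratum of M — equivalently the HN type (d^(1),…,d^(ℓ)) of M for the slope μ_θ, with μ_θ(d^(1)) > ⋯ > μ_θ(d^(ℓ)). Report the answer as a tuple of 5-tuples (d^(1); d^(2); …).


Via rank(M_{q-1}∘⋯∘M_p): M ≅ I[1,1], I[1,5], I[2,2]^3, I[4,4], I[4,5]^2.
μ_θ-semistable layers: μ^(1)=47; μ^(2)=5; μ^(3)=-2; μ^(4)=-16; μ^(5)=-37

((0, 3, 0, 0, 0); (0, 0, 0, 1, 0); (0, 1, 1, 1, 1); (0, 0, 0, 2, 2); (2, 0, 0, 0, 0))


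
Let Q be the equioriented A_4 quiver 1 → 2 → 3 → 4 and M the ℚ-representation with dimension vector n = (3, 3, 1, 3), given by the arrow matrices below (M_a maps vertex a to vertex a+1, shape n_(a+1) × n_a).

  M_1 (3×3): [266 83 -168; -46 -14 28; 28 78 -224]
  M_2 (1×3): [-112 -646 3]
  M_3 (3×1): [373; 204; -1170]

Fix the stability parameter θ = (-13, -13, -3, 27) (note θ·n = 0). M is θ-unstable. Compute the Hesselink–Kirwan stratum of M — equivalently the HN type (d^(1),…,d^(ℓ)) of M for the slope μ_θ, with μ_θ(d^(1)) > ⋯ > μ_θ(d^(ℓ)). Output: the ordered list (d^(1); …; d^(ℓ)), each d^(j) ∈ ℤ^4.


Barcode: M ≅ I[1,1], I[1,2], I[1,4], I[2,2], I[4,4]^2. HN layers by μ_θ (3 steps, strictly decreasing):
  μ^(1)=27; μ^(2)=-3; μ^(3)=-13

((0, 0, 0, 3); (0, 0, 1, 0); (3, 3, 0, 0))


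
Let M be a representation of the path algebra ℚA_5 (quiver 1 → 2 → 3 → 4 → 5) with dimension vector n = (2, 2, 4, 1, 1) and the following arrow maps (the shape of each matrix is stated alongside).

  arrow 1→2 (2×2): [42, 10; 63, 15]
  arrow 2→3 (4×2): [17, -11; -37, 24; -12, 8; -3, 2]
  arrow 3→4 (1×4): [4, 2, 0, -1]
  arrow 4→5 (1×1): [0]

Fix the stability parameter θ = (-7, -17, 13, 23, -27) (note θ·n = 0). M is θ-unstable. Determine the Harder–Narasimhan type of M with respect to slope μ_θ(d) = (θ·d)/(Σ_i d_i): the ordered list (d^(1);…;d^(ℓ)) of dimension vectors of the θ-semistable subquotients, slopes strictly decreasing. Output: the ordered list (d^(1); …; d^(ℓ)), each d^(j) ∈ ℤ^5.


Via rank(M_{q-1}∘⋯∘M_p): M ≅ I[1,1], I[1,3], I[2,4], I[3,3]^2, I[5,5].
μ_θ-semistable layers: μ^(1)=23; μ^(2)=13; μ^(3)=-7; μ^(4)=-12; μ^(5)=-17; μ^(6)=-27

((0, 0, 0, 1, 0); (0, 0, 4, 0, 0); (1, 0, 0, 0, 0); (1, 1, 0, 0, 0); (0, 1, 0, 0, 0); (0, 0, 0, 0, 1))


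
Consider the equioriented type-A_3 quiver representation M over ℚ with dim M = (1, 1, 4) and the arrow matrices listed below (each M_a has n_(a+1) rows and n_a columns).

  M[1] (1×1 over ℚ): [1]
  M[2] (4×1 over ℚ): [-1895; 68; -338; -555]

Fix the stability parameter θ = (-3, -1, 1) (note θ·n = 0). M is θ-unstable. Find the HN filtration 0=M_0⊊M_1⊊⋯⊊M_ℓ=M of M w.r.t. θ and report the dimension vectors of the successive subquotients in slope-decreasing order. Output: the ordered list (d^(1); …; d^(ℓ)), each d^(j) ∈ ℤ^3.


Via rank(M_{q-1}∘⋯∘M_p): M ≅ I[1,3], I[3,3]^3.
μ_θ-semistable layers: μ^(1)=1; μ^(2)=-1; μ^(3)=-3

((0, 0, 4); (0, 1, 0); (1, 0, 0))


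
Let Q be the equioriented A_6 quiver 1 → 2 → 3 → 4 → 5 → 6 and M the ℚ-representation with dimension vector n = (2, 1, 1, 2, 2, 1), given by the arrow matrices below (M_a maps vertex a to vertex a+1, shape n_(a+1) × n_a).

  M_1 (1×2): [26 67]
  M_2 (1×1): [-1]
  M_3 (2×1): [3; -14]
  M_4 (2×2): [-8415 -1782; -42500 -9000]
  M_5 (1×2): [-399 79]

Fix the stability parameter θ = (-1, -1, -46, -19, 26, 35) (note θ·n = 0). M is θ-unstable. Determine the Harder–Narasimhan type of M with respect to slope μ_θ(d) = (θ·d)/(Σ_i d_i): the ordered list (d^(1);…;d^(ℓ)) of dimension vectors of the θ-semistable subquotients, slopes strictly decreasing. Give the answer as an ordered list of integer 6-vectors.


Barcode: M ≅ I[1,1], I[1,6], I[4,4], I[5,5]. HN layers by μ_θ (5 steps, strictly decreasing):
  μ^(1)=35; μ^(2)=26; μ^(3)=-1; μ^(4)=-67/4; μ^(5)=-19

((0, 0, 0, 0, 0, 1); (0, 0, 0, 0, 2, 0); (1, 0, 0, 0, 0, 0); (1, 1, 1, 1, 0, 0); (0, 0, 0, 1, 0, 0))


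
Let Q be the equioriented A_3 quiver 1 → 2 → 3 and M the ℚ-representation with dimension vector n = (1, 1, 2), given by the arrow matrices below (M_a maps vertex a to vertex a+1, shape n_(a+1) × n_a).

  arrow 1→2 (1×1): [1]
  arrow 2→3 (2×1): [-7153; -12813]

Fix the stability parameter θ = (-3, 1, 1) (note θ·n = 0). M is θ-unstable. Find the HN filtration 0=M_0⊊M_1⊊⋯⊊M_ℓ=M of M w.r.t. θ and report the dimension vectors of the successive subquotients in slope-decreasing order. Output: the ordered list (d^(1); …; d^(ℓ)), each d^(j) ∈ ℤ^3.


Barcode: M ≅ I[1,3], I[3,3]. HN layers by μ_θ (2 steps, strictly decreasing):
  μ^(1)=1; μ^(2)=-3

((0, 1, 2); (1, 0, 0))


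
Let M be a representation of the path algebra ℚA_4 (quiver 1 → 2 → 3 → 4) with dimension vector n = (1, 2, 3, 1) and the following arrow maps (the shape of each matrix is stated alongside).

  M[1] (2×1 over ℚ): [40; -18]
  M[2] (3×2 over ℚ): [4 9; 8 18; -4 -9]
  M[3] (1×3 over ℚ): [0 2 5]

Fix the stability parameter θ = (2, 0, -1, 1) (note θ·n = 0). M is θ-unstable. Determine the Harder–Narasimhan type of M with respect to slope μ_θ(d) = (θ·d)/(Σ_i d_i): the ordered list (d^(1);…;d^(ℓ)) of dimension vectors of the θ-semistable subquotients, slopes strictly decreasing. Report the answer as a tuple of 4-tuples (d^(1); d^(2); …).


Barcode: M ≅ I[1,4], I[2,2], I[3,3]^2. HN layers by μ_θ (4 steps, strictly decreasing):
  μ^(1)=1; μ^(2)=1/3; μ^(3)=0; μ^(4)=-1

((0, 0, 0, 1); (1, 1, 1, 0); (0, 1, 0, 0); (0, 0, 2, 0))


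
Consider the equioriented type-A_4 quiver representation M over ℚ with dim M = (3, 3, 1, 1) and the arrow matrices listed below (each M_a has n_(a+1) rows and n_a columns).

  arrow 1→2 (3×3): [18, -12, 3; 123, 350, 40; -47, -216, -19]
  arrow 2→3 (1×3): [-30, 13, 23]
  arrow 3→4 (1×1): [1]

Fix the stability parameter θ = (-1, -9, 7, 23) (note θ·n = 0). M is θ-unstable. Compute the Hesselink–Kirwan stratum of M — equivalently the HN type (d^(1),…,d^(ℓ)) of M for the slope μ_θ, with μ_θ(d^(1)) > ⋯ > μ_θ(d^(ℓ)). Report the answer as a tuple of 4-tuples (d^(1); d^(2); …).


Via rank(M_{q-1}∘⋯∘M_p): M ≅ I[1,2]^2, I[1,4].
μ_θ-semistable layers: μ^(1)=23; μ^(2)=7; μ^(3)=-5

((0, 0, 0, 1); (0, 0, 1, 0); (3, 3, 0, 0))


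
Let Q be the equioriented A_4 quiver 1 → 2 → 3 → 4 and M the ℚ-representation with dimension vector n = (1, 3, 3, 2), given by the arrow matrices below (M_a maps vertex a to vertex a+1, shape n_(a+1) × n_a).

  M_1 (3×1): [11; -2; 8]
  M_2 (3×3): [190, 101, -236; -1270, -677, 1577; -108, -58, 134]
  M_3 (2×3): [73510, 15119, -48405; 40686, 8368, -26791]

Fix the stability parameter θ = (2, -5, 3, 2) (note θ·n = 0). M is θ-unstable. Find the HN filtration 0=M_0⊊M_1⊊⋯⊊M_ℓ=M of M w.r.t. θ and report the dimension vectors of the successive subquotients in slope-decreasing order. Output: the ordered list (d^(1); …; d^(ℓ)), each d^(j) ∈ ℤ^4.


Interval decomposition of M: I[1,2], I[2,4]^2, I[3,3].
HN type (ℓ=4): μ^(1)=3; μ^(2)=5/2; μ^(3)=-3/2; μ^(4)=-5

((0, 0, 1, 0); (0, 0, 2, 2); (1, 1, 0, 0); (0, 2, 0, 0))


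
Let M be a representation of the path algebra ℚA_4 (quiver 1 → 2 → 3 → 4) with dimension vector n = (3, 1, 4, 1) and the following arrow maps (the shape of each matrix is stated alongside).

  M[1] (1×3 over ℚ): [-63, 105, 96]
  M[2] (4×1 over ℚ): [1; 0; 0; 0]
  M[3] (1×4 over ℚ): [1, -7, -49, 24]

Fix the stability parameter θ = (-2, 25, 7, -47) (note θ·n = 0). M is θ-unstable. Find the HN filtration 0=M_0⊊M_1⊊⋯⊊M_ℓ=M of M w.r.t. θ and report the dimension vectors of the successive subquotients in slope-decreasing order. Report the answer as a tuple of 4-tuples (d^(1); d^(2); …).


Via rank(M_{q-1}∘⋯∘M_p): M ≅ I[1,1]^2, I[1,4], I[3,3]^3.
μ_θ-semistable layers: μ^(1)=7; μ^(2)=-2; μ^(3)=-17/4

((0, 0, 3, 0); (2, 0, 0, 0); (1, 1, 1, 1))


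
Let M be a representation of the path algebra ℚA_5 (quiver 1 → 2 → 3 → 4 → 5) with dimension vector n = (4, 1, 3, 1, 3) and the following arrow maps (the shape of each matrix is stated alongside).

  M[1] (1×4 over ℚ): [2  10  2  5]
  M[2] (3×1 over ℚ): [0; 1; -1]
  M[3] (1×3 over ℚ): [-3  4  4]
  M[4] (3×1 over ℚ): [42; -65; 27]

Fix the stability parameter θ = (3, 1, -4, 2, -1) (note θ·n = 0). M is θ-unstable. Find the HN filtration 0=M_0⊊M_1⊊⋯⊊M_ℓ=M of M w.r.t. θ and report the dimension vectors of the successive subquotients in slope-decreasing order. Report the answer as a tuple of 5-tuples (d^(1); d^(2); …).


Barcode: M ≅ I[1,1]^3, I[1,3], I[3,3], I[3,5], I[5,5]^2. HN layers by μ_θ (5 steps, strictly decreasing):
  μ^(1)=3; μ^(2)=1/2; μ^(3)=0; μ^(4)=-1; μ^(5)=-4

((3, 0, 0, 0, 0); (0, 0, 0, 1, 1); (1, 1, 1, 0, 0); (0, 0, 0, 0, 2); (0, 0, 2, 0, 0))


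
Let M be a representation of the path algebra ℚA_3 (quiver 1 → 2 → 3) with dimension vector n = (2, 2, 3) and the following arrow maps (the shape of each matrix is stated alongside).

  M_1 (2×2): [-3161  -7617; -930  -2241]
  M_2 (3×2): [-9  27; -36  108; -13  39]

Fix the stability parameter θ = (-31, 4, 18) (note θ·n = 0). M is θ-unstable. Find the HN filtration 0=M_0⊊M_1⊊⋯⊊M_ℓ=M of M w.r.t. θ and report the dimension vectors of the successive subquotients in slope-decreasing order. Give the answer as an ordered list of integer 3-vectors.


Via rank(M_{q-1}∘⋯∘M_p): M ≅ I[1,2], I[1,3], I[3,3]^2.
μ_θ-semistable layers: μ^(1)=18; μ^(2)=4; μ^(3)=-31

((0, 0, 3); (0, 2, 0); (2, 0, 0))


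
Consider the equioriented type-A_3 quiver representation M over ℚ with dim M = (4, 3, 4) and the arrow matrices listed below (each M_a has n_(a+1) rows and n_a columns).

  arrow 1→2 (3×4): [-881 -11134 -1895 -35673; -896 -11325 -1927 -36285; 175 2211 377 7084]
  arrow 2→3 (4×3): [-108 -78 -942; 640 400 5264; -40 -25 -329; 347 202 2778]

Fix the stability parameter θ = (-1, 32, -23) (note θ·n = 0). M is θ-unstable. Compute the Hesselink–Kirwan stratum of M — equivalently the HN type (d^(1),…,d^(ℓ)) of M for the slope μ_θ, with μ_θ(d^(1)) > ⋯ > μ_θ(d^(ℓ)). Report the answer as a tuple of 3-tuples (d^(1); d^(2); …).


Interval decomposition of M: I[1,1], I[1,2], I[1,3]^2, I[3,3]^2.
HN type (ℓ=4): μ^(1)=32; μ^(2)=9/2; μ^(3)=-1; μ^(4)=-23

((0, 1, 0); (0, 2, 2); (4, 0, 0); (0, 0, 2))


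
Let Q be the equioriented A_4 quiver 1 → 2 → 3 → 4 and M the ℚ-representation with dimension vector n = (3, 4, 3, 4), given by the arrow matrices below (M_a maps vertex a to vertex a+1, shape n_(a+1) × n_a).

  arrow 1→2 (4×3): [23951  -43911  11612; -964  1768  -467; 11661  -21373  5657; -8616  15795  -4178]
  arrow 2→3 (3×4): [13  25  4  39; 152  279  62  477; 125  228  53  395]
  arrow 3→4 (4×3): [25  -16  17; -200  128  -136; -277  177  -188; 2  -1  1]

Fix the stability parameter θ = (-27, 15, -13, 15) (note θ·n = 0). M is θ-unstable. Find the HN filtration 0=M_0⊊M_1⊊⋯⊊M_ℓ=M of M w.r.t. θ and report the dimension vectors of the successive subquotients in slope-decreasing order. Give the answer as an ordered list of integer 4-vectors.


Interval decomposition of M: I[1,3], I[1,4]^2, I[2,2], I[4,4]^2.
HN type (ℓ=3): μ^(1)=15; μ^(2)=1; μ^(3)=-27

((0, 1, 0, 4); (0, 3, 3, 0); (3, 0, 0, 0))


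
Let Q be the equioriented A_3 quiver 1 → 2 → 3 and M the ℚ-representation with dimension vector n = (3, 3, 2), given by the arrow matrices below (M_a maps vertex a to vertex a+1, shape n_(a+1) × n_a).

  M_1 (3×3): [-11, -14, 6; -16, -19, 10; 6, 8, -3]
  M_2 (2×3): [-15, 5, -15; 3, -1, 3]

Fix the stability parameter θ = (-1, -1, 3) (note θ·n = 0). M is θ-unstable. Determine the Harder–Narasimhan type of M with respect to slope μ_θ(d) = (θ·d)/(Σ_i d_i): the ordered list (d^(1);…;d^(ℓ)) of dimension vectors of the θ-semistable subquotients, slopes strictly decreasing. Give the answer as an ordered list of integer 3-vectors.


Interval decomposition of M: I[1,2]^2, I[1,3], I[3,3].
HN type (ℓ=2): μ^(1)=3; μ^(2)=-1

((0, 0, 2); (3, 3, 0))


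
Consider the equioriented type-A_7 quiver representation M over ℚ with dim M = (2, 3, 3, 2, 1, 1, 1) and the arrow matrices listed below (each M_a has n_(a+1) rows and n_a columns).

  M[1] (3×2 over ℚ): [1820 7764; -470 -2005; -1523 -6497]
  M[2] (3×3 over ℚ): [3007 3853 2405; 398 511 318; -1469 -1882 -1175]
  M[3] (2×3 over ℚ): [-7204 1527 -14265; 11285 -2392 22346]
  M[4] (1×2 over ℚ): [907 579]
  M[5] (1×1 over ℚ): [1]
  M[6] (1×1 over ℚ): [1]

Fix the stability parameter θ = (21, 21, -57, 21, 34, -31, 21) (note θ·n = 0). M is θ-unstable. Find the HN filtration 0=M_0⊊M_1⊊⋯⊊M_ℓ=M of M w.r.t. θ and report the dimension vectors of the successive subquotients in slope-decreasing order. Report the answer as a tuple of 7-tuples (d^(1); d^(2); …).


Barcode: M ≅ I[1,4], I[1,7], I[2,3]. HN layers by μ_θ (4 steps, strictly decreasing):
  μ^(1)=21; μ^(2)=8; μ^(3)=-5; μ^(4)=-18

((0, 0, 0, 1, 0, 0, 1); (0, 0, 0, 1, 1, 1, 0); (2, 2, 2, 0, 0, 0, 0); (0, 1, 1, 0, 0, 0, 0))


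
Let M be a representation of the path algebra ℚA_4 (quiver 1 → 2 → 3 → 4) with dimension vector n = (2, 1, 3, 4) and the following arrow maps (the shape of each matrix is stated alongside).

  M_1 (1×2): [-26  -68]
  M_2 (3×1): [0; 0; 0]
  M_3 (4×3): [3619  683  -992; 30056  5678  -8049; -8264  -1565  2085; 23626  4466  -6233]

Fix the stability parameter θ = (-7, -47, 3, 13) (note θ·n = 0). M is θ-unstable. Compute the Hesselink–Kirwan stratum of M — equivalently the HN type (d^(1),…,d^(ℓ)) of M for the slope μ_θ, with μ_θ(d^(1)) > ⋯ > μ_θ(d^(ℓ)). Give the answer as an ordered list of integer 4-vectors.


Via rank(M_{q-1}∘⋯∘M_p): M ≅ I[1,1], I[1,2], I[3,4]^3, I[4,4].
μ_θ-semistable layers: μ^(1)=13; μ^(2)=3; μ^(3)=-7; μ^(4)=-27

((0, 0, 0, 4); (0, 0, 3, 0); (1, 0, 0, 0); (1, 1, 0, 0))


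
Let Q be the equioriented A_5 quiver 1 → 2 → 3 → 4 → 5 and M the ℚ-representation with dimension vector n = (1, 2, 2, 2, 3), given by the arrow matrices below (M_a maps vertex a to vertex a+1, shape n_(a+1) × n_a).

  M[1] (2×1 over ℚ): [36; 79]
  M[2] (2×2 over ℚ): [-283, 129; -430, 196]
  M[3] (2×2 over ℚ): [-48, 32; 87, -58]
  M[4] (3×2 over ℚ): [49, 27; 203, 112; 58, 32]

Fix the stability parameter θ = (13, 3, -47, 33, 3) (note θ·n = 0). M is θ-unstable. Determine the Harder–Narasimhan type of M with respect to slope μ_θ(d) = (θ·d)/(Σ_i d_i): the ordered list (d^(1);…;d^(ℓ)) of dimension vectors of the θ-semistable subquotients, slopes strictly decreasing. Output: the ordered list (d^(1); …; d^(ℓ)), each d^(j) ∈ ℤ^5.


Via rank(M_{q-1}∘⋯∘M_p): M ≅ I[1,5], I[2,3], I[4,5], I[5,5].
μ_θ-semistable layers: μ^(1)=18; μ^(2)=3; μ^(3)=-31/3; μ^(4)=-22

((0, 0, 0, 2, 2); (0, 0, 0, 0, 1); (1, 1, 1, 0, 0); (0, 1, 1, 0, 0))


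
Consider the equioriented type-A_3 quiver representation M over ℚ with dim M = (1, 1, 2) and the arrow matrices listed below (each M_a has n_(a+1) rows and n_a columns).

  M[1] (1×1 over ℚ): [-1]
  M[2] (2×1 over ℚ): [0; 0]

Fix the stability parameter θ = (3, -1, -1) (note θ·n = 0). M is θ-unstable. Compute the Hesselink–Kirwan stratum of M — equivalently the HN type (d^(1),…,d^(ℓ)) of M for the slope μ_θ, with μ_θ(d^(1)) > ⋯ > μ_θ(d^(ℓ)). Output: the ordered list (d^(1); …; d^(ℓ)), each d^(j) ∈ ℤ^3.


Via rank(M_{q-1}∘⋯∘M_p): M ≅ I[1,2], I[3,3]^2.
μ_θ-semistable layers: μ^(1)=1; μ^(2)=-1

((1, 1, 0); (0, 0, 2))


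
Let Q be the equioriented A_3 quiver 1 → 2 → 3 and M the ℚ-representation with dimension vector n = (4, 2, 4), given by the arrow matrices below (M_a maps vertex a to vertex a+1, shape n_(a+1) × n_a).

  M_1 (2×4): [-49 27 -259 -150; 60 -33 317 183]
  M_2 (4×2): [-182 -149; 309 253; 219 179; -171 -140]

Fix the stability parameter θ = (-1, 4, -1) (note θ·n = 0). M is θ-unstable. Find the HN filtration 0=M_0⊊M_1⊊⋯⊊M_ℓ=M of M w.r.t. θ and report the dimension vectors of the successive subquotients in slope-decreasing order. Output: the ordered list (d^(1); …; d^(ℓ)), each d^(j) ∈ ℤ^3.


Barcode: M ≅ I[1,1]^2, I[1,3]^2, I[3,3]^2. HN layers by μ_θ (2 steps, strictly decreasing):
  μ^(1)=3/2; μ^(2)=-1

((0, 2, 2); (4, 0, 2))


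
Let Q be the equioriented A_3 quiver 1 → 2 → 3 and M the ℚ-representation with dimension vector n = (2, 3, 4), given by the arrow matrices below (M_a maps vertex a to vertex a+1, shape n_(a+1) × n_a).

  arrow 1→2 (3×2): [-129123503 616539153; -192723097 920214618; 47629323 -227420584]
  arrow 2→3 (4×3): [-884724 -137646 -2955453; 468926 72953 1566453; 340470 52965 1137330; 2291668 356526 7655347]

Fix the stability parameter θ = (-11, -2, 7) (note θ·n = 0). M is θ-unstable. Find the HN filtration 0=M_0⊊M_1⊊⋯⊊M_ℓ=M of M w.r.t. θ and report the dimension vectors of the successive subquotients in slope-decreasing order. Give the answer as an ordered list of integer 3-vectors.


Via rank(M_{q-1}∘⋯∘M_p): M ≅ I[1,2], I[1,3], I[2,3], I[3,3]^2.
μ_θ-semistable layers: μ^(1)=7; μ^(2)=-2; μ^(3)=-11

((0, 0, 4); (0, 3, 0); (2, 0, 0))


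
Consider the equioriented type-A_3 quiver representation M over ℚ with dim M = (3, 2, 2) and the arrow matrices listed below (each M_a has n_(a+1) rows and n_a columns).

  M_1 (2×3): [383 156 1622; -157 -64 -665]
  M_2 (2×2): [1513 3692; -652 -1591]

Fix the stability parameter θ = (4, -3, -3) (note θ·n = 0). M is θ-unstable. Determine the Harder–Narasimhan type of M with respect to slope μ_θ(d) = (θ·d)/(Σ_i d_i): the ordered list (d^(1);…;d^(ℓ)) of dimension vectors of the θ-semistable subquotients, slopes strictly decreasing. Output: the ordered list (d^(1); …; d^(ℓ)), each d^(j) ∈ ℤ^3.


Via rank(M_{q-1}∘⋯∘M_p): M ≅ I[1,1], I[1,3]^2.
μ_θ-semistable layers: μ^(1)=4; μ^(2)=-2/3

((1, 0, 0); (2, 2, 2))


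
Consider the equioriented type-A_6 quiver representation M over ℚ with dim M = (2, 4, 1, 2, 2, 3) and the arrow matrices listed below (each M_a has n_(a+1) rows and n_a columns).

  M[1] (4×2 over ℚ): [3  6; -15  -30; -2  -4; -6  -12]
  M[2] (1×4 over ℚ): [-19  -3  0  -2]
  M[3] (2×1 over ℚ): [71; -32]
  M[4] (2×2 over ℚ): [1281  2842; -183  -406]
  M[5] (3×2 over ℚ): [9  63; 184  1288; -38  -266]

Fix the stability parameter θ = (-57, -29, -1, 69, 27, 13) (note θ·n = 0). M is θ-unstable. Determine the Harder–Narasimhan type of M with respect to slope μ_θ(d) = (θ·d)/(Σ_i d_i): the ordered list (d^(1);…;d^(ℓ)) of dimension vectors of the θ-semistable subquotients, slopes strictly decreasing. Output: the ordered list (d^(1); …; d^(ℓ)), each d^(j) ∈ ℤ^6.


Interval decomposition of M: I[1,1], I[1,2], I[2,2]^2, I[2,5], I[4,4], I[5,6], I[6,6]^2.
HN type (ℓ=7): μ^(1)=69; μ^(2)=48; μ^(3)=20; μ^(4)=13; μ^(5)=-1; μ^(6)=-29; μ^(7)=-57

((0, 0, 0, 1, 0, 0); (0, 0, 0, 1, 1, 0); (0, 0, 0, 0, 1, 1); (0, 0, 0, 0, 0, 2); (0, 0, 1, 0, 0, 0); (0, 4, 0, 0, 0, 0); (2, 0, 0, 0, 0, 0))


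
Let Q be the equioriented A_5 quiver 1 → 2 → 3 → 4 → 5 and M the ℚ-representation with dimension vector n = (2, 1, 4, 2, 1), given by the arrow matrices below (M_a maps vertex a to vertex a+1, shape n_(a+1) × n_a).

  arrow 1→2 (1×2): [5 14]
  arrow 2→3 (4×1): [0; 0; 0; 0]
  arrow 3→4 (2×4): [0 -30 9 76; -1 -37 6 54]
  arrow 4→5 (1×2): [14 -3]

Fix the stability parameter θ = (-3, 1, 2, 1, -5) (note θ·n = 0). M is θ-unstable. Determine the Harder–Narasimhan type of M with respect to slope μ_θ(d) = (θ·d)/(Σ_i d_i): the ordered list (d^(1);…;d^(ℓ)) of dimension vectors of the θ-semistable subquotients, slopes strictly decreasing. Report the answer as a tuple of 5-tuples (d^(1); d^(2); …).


Interval decomposition of M: I[1,1], I[1,2], I[3,3]^2, I[3,4], I[3,5].
HN type (ℓ=5): μ^(1)=2; μ^(2)=3/2; μ^(3)=1; μ^(4)=-2/3; μ^(5)=-3

((0, 0, 2, 0, 0); (0, 0, 1, 1, 0); (0, 1, 0, 0, 0); (0, 0, 1, 1, 1); (2, 0, 0, 0, 0))


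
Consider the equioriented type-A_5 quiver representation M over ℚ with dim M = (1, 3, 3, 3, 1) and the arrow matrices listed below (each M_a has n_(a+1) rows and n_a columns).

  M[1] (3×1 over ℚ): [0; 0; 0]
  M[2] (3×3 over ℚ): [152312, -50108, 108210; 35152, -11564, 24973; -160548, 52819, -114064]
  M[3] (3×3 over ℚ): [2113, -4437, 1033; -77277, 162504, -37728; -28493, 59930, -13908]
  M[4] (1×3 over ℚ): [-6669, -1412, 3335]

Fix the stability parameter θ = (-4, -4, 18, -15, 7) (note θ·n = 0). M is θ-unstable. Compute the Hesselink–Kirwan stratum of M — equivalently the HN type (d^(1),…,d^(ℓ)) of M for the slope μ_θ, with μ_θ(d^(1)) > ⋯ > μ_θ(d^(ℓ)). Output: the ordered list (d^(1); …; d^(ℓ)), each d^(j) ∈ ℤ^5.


Via rank(M_{q-1}∘⋯∘M_p): M ≅ I[1,1], I[2,4]^2, I[2,5].
μ_θ-semistable layers: μ^(1)=7; μ^(2)=3/2; μ^(3)=-4

((0, 0, 0, 0, 1); (0, 0, 3, 3, 0); (1, 3, 0, 0, 0))


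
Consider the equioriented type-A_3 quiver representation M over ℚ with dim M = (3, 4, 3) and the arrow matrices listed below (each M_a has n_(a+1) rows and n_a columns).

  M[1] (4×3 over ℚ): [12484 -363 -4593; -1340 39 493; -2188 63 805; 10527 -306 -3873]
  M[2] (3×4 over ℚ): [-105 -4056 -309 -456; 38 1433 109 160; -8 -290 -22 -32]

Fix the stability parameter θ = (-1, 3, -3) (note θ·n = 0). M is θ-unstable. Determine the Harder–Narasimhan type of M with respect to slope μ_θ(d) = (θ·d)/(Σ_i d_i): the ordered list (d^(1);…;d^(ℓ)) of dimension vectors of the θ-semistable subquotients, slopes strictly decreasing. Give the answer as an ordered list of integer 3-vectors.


Via rank(M_{q-1}∘⋯∘M_p): M ≅ I[1,1], I[1,2]^2, I[2,3]^2, I[3,3].
μ_θ-semistable layers: μ^(1)=3; μ^(2)=0; μ^(3)=-1; μ^(4)=-3

((0, 2, 0); (0, 2, 2); (3, 0, 0); (0, 0, 1))


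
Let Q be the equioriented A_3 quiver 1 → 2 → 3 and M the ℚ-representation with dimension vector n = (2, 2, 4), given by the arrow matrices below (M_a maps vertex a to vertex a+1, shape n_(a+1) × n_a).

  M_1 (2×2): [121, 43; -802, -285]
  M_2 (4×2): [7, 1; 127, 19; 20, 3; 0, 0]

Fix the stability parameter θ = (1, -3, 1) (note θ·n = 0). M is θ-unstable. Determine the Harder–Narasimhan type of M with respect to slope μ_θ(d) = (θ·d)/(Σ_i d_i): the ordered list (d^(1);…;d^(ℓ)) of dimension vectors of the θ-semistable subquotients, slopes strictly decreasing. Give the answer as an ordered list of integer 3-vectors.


Via rank(M_{q-1}∘⋯∘M_p): M ≅ I[1,3]^2, I[3,3]^2.
μ_θ-semistable layers: μ^(1)=1; μ^(2)=-1

((0, 0, 4); (2, 2, 0))


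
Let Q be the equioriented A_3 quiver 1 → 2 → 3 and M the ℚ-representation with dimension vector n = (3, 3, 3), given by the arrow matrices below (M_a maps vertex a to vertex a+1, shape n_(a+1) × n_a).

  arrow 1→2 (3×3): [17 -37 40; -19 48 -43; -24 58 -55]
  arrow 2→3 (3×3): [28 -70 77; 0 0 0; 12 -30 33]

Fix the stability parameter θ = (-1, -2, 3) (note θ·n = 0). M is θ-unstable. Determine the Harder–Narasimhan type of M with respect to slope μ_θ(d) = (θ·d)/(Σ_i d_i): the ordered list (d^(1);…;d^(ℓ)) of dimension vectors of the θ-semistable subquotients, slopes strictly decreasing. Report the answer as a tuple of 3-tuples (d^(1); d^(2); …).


Interval decomposition of M: I[1,2]^2, I[1,3], I[3,3]^2.
HN type (ℓ=2): μ^(1)=3; μ^(2)=-3/2

((0, 0, 3); (3, 3, 0))


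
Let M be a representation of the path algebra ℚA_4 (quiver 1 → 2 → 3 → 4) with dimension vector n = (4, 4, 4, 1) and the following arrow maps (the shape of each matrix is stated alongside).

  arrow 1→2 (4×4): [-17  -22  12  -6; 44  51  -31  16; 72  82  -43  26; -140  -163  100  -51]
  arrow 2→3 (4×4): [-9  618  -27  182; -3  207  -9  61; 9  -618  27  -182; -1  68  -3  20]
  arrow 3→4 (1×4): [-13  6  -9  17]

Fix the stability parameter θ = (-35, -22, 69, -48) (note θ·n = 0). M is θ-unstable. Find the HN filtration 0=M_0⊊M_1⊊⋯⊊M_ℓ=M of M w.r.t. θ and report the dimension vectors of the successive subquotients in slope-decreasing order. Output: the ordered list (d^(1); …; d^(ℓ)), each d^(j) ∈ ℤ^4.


Via rank(M_{q-1}∘⋯∘M_p): M ≅ I[1,2]^2, I[1,3], I[1,4], I[3,3]^2.
μ_θ-semistable layers: μ^(1)=69; μ^(2)=21/2; μ^(3)=-22; μ^(4)=-35

((0, 0, 3, 0); (0, 0, 1, 1); (0, 4, 0, 0); (4, 0, 0, 0))


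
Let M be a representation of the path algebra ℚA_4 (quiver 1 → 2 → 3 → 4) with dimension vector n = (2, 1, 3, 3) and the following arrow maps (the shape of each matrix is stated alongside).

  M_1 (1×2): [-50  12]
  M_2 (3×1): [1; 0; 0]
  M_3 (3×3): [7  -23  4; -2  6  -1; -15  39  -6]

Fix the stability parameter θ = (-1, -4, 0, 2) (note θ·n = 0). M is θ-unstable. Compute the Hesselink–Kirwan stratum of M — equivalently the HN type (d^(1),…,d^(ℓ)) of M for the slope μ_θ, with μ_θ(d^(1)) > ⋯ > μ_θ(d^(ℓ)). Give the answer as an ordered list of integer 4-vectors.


Via rank(M_{q-1}∘⋯∘M_p): M ≅ I[1,1], I[1,4], I[3,3], I[3,4], I[4,4].
μ_θ-semistable layers: μ^(1)=2; μ^(2)=0; μ^(3)=-1; μ^(4)=-5/2

((0, 0, 0, 3); (0, 0, 3, 0); (1, 0, 0, 0); (1, 1, 0, 0))


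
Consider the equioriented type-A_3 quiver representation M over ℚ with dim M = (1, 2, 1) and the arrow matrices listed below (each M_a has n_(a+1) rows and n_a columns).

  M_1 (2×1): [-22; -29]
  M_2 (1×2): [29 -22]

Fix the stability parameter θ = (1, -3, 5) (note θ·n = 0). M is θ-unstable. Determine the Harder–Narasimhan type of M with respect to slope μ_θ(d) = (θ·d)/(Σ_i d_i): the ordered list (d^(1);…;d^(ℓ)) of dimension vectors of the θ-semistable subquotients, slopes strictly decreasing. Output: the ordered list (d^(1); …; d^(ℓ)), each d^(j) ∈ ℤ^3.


Barcode: M ≅ I[1,2], I[2,3]. HN layers by μ_θ (3 steps, strictly decreasing):
  μ^(1)=5; μ^(2)=-1; μ^(3)=-3

((0, 0, 1); (1, 1, 0); (0, 1, 0))
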